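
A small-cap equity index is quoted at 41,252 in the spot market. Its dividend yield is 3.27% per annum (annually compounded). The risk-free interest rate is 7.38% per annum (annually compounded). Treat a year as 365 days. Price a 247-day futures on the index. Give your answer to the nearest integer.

42,356

F = S · (1+r)^T / (1+q)^T
= 41252 × 1.049364 / 1.022013 = 41252 × 1.026762
F = 42,356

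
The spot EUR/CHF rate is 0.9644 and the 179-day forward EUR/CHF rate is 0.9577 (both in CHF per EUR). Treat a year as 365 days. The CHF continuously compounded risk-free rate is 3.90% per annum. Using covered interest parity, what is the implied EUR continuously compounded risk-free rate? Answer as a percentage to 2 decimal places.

F = S·e^((r_CHF − r_EUR)T) ⇒ r_EUR = r_CHF − ln(F/S)/T
ln(0.9577/0.9644) = -0.006972; /(179/365) = -0.014217
r_EUR = 0.0390 + 0.014217 = 0.053217
r_EUR = 5.32%

5.32%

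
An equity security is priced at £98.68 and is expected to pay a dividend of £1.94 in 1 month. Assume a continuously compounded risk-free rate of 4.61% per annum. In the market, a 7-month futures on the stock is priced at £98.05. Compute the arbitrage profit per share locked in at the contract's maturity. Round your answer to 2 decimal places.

£1.33 per share

PV(dividends) I = 1.94·e^(−0.0461·1/12) = 1.9326
Fair futures F* = (S − I)·e^(rT) = (98.68 − 1.9326)·e^0.026892 = 96.7474 × 1.027257 = 99.3844
Market £98.05 < fair 99.3844: forward underpriced → reverse cash-and-carry (short the stock, invest proceeds at r, pay the dividends, go long the forward).
Profit at T = |F_mkt − F*| = |98.05 − 99.3844| = £1.33 per share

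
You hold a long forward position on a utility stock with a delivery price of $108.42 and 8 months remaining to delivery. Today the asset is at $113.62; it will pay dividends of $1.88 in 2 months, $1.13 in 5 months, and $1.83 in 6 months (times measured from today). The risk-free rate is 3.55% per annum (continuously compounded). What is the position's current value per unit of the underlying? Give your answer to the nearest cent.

$2.96

PV(remaining dividends) I = 1.88·e^(−0.0355·2/12) + 1.13·e^(−0.0355·5/12) + 1.83·e^(−0.0355·6/12) = 4.7801
Current forward F = (S − I)·e^(rT) = (113.62 − 4.7801)·e^(0.0355·8/12) = 108.8399 × 1.023949 = 111.4465
Value (long) = (F − K)·e^(−rT) = (111.4465 − 108.42) × 0.976611 = 2.9557
Value = $2.96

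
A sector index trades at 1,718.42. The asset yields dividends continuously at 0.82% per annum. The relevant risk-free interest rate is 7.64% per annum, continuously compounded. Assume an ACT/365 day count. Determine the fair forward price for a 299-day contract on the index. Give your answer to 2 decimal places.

1,817.16

F = S·e^((r − q)T) = 1718.42 · e^((0.0764 − 0.0082) × 299/365)
= 1718.42 · e^0.05586795 = 1718.42 × 1.05745804
F = 1,817.16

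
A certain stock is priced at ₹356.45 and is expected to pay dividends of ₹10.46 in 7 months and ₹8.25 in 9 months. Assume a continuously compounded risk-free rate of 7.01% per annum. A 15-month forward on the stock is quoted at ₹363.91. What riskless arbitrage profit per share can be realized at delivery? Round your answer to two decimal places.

PV(dividends) I = 10.46·e^(−0.0701·7/12) + 8.25·e^(−0.0701·9/12) = 17.8684
Fair forward F* = (S − I)·e^(rT) = (356.45 − 17.8684)·e^0.087625 = 338.5816 × 1.091579 = 369.5886
Market ₹363.91 < fair 369.5886: forward underpriced → reverse cash-and-carry (short the stock, invest proceeds at r, pay the dividends, go long the forward).
Profit at T = |F_mkt − F*| = |363.91 − 369.5886| = ₹5.68 per share

₹5.68 per share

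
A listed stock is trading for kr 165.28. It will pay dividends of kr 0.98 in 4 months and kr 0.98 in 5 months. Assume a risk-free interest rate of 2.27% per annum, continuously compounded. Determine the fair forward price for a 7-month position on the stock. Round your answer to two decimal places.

kr 165.51

PV(dividends) I = 0.98·e^(−0.0227·4/12) + 0.98·e^(−0.0227·5/12)
I = 0.9726 + 0.9708 = 1.9434
F = (S − I)·e^(rT) = (165.28 − 1.9434) · e^(0.0227·7/12)
= 163.3366 · e^0.013242 = 163.3366 × 1.013330 = kr 165.51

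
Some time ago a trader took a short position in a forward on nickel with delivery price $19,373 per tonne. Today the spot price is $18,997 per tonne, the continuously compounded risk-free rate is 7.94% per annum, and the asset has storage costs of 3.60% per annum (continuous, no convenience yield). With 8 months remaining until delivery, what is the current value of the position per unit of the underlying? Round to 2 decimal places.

-$1084.25 per tonne

Current fair forward for the remaining 8 months: F = S·e^((r + u)·T), (r + u) = 0.0794 + 0.0360 = 0.1154
F = 18997 · e^(0.1154 × 8/12) = 18997 × 1.07997008 = 20516.1916
Value of long forward = (F − K)·e^(−rT) = (20516.1916 − 19373) · e^(−0.0794·8/12)
= 1143.1916 × 0.94844324 = 1084.25
Short position value = −(long value) = -$1084.25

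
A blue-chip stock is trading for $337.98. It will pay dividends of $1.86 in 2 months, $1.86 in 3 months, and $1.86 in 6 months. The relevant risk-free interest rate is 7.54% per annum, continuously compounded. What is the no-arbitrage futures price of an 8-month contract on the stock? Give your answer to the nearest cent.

PV(dividends) I = 1.86·e^(−0.0754·2/12) + 1.86·e^(−0.0754·3/12) + 1.86·e^(−0.0754·6/12)
I = 1.8368 + 1.8253 + 1.7912 = 5.4533
F = (S − I)·e^(rT) = (337.98 − 5.4533) · e^(0.0754·8/12)
= 332.5267 · e^0.050267 = 332.5267 × 1.051552 = $349.67

$349.67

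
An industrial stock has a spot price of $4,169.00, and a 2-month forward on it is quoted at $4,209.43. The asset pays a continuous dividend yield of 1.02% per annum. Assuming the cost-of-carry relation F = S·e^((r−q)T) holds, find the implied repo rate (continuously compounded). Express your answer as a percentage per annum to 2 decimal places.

From F = S·e^((r−q)T): (r − q) = ln(F/S)/T
ln(4209.43/4169.00) = ln(1.009698) = 0.009651
(r − q) = 0.009651 / (2/12) = 0.057906
r = ln(F/S)/T + q = 0.057906 + 0.0102 = 0.068106
r = 6.81%

6.81%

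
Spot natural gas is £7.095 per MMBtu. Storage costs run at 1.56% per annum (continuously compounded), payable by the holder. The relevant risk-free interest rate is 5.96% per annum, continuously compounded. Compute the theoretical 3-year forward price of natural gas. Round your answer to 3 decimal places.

Net carry = r + u − y = 0.0596 + 0.0156 − 0.0000 = 0.0752
F = S·e^((r+u−y)T) = 7.095 · e^(0.0752 × 3) = 7.095 · e^0.225600
= 7.095 × 1.253074 = £8.891 per MMBtu

£8.891 per MMBtu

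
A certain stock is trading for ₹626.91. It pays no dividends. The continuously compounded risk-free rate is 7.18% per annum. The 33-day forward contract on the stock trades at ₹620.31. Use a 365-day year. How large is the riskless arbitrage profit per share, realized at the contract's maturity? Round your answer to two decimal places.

Fair forward: F* = S·e^(carry·T), with carry = r = 0.0718
F* = 626.91 · e^(0.0718 × 33/365) = 626.91 · e^0.006492 = 626.91 × 1.006513 = ₹630.9931
Market ₹620.31 < fair ₹630.9931: forward underpriced → reverse cash-and-carry (short spot, go long the forward).
At maturity, profit = |F_mkt − F*| = |620.31 − 630.9931| = ₹10.68 per share

₹10.68 per share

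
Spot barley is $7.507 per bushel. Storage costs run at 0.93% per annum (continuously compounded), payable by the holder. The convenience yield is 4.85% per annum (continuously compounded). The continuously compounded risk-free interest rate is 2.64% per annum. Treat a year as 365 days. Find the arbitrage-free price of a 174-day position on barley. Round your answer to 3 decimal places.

Net carry = r + u − y = 0.0264 + 0.0093 − 0.0485 = -0.0128
F = S·e^((r+u−y)T) = 7.507 · e^(-0.0128 × 174/365) = 7.507 · e^-0.006102
= 7.507 × 0.993917 = $7.461 per bushel

$7.461 per bushel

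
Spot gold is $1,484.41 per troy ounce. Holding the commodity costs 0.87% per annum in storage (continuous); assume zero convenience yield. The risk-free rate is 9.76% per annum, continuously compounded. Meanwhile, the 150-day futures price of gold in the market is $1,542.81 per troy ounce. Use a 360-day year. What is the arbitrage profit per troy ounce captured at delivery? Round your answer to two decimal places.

Fair futures: F* = S·e^(carry·T), with carry = (r + u) = 0.0976 + 0.0087 = 0.1063
F* = 1484.41 · e^(0.1063 × 150/360) = 1484.41 · e^0.04429167 = 1484.41 × 1.04528719 = $1551.6348
Market $1542.81 < fair $1551.6348: forward underpriced → reverse cash-and-carry (short spot, go long the forward).
At maturity, profit = |F_mkt − F*| = |1542.81 − 1551.6348| = $8.82 per troy ounce

$8.82 per troy ounce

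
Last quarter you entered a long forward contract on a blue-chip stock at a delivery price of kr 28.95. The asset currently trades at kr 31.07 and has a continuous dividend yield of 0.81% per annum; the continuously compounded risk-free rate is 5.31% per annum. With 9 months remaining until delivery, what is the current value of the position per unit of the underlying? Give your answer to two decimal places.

Current fair forward for the remaining 9 months: F = S·e^((r − q)·T), (r − q) = 0.0531 − 0.0081 = 0.0450
F = 31.07 · e^(0.0450 × 9/12) = 31.07 × 1.034326 = 32.1365
Value of long forward = (F − K)·e^(−rT) = (32.1365 − 28.95) · e^(−0.0531·9/12)
= 3.1865 × 0.960958 = 3.06

kr 3.06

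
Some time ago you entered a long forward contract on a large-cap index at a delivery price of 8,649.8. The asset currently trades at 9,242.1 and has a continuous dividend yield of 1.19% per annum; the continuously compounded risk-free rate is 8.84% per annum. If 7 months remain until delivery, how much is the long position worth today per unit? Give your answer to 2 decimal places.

Current fair forward for the remaining 7 months: F = S·e^((r − q)·T), (r − q) = 0.0884 − 0.0119 = 0.0765
F = 9242.1 · e^(0.0765 × 7/12) = 9242.1 × 1.04563567 = 9663.8694
Value of long forward = (F − K)·e^(−rT) = (9663.8694 − 8649.8) · e^(−0.0884·7/12)
= 1014.0694 × 0.94974033 = 963.10

963.10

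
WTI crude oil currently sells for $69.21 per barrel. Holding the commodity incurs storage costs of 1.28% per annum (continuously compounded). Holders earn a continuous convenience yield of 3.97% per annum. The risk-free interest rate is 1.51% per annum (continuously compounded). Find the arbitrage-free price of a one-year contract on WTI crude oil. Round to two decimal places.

Net carry = r + u − y = 0.0151 + 0.0128 − 0.0397 = -0.0118
F = S·e^((r+u−y)T) = 69.21 · e^(-0.0118 × 12/12) = 69.21 · e^-0.011800
= 69.21 × 0.988269 = $68.40 per barrel

$68.40 per barrel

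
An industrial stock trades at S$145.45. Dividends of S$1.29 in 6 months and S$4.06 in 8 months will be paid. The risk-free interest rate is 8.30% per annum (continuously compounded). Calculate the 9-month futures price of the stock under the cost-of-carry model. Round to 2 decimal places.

PV(dividends) I = 1.29·e^(−0.0830·6/12) + 4.06·e^(−0.0830·8/12)
I = 1.2376 + 3.8414 = 5.0790
F = (S − I)·e^(rT) = (145.45 − 5.0790) · e^(0.0830·9/12)
= 140.3710 · e^0.062250 = 140.3710 × 1.064228 = S$149.39

S$149.39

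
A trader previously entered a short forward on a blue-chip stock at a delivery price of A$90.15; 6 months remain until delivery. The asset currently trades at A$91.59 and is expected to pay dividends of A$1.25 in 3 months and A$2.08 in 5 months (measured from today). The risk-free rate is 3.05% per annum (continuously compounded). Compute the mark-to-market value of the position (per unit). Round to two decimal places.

PV(remaining dividends) I = 1.25·e^(−0.0305·3/12) + 2.08·e^(−0.0305·5/12) = 3.2942
Current forward F = (S − I)·e^(rT) = (91.59 − 3.2942)·e^(0.0305·6/12) = 88.2958 × 1.015367 = 89.6526
Value (long) = (F − K)·e^(−rT) = (89.6526 − 90.15) × 0.984866 = -0.4899
Short position value = −(long value) = A$0.49

A$0.49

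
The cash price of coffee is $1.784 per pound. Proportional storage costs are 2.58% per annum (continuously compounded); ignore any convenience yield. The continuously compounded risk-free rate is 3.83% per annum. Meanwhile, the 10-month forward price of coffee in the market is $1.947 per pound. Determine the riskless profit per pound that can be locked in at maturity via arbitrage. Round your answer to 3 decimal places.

Fair forward: F* = S·e^(carry·T), with carry = (r + u) = 0.0383 + 0.0258 = 0.0641
F* = 1.784 · e^(0.0641 × 10/12) = 1.784 · e^0.053417 = 1.784 × 1.054869 = $1.8819
Market $1.947 > fair $1.8819: forward overpriced → cash-and-carry (buy spot, short the forward).
At maturity, profit = |F_mkt − F*| = |1.947 − 1.8819| = $0.065 per pound

$0.065 per pound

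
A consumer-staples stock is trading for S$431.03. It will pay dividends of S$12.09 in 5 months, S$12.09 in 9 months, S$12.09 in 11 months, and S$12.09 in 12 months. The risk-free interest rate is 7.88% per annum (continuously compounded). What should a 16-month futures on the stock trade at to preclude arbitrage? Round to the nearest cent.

S$428.22

PV(dividends) I = 12.09·e^(−0.0788·5/12) + 12.09·e^(−0.0788·9/12) + 12.09·e^(−0.0788·11/12) + 12.09·e^(−0.0788·12/12)
I = 11.6995 + 11.3962 + 11.2475 + 11.1739 = 45.5171
F = (S − I)·e^(rT) = (431.03 − 45.5171) · e^(0.0788·16/12)
= 385.5129 · e^0.105067 = 385.5129 × 1.110785 = S$428.22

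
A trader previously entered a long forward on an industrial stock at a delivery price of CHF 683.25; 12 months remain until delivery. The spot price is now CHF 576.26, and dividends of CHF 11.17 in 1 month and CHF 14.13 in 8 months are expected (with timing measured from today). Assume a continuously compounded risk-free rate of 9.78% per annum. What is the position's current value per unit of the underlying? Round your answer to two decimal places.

PV(remaining dividends) I = 11.17·e^(−0.0978·1/12) + 14.13·e^(−0.0978·8/12) = 24.3174
Current forward F = (S − I)·e^(rT) = (576.26 − 24.3174)·e^(0.0978·12/12) = 551.9426 × 1.102742 = 608.6503
Value (long) = (F − K)·e^(−rT) = (608.6503 − 683.25) × 0.906830 = -67.6492
Value = -CHF 67.65

-CHF 67.65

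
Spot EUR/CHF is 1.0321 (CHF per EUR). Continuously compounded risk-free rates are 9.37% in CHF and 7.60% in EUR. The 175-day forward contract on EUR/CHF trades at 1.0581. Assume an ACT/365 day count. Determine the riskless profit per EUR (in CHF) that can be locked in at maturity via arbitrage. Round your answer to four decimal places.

0.0172 per EUR (in CHF)

Fair forward: F* = S·e^(carry·T), with carry = (r_CHF − r_EUR) = 0.0937 − 0.0760 = 0.0177
F* = 1.0321 · e^(0.0177 × 175/365) = 1.0321 · e^0.008486 = 1.0321 × 1.008522 = 1.0409
Market 1.0581 > fair 1.0409: forward overpriced → cash-and-carry (buy spot, short the forward).
At maturity, profit = |F_mkt − F*| = |1.0581 − 1.0409| = 0.0172 per EUR (in CHF)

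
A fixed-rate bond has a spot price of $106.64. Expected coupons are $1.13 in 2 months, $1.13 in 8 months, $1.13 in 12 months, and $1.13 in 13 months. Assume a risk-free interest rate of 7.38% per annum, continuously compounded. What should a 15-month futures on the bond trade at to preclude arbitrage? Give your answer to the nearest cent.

$112.25

PV(coupons) I = 1.13·e^(−0.0738·2/12) + 1.13·e^(−0.0738·8/12) + 1.13·e^(−0.0738·12/12) + 1.13·e^(−0.0738·13/12)
I = 1.1162 + 1.0757 + 1.0496 + 1.0432 = 4.2847
F = (S − I)·e^(rT) = (106.64 − 4.2847) · e^(0.0738·15/12)
= 102.3553 · e^0.092250 = 102.3553 × 1.096639 = $112.25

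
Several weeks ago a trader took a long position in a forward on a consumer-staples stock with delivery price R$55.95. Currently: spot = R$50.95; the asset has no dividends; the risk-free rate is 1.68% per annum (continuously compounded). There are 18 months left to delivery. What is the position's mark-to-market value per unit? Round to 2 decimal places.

-R$3.61

Current fair forward for the remaining 18 months: F = S·e^(r·T), r = 0.0168
F = 50.95 · e^(0.0168 × 18/12) = 50.95 × 1.025520 = 52.2502
Value of long forward = (F − K)·e^(−rT) = (52.2502 − 55.95) · e^(−0.0168·18/12)
= -3.6998 × 0.975115 = -3.61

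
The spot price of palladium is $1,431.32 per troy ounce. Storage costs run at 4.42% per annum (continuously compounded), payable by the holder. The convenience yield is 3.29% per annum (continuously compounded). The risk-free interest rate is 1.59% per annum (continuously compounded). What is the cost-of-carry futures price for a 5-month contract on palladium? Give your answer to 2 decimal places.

Net carry = r + u − y = 0.0159 + 0.0442 − 0.0329 = 0.0272
F = S·e^((r+u−y)T) = 1431.32 · e^(0.0272 × 5/12) = 1431.32 · e^0.01133333
= 1431.32 × 1.01139780 = $1,447.63 per troy ounce

$1,447.63 per troy ounce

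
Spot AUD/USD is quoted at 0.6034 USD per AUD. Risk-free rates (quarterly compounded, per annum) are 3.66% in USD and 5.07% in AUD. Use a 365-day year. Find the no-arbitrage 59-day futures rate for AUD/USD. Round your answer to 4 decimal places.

0.6020

By covered interest parity, F = S · (1+r_USD/4)^(4T) / (1+r_AUD/4)^(4T)
= 0.6034 × 1.005907 / 1.008177 = 0.6034 × 0.997748
F = 0.6020 USD per AUD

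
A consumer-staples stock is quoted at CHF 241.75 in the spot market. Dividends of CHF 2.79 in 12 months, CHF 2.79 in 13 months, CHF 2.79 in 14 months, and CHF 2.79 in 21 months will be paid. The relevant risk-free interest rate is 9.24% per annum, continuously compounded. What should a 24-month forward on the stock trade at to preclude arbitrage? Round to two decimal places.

PV(dividends) I = 2.79·e^(−0.0924·12/12) + 2.79·e^(−0.0924·13/12) + 2.79·e^(−0.0924·14/12) + 2.79·e^(−0.0924·21/12)
I = 2.5438 + 2.5242 + 2.5049 + 2.3734 = 9.9463
F = (S − I)·e^(rT) = (241.75 − 9.9463) · e^(0.0924·24/12)
= 231.8037 · e^0.184800 = 231.8037 × 1.202978 = CHF 278.85

CHF 278.85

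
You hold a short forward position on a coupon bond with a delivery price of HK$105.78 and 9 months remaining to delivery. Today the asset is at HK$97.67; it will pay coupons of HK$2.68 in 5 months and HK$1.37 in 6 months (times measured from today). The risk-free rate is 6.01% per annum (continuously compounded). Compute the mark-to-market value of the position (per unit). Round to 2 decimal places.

HK$7.39

PV(remaining coupons) I = 2.68·e^(−0.0601·5/12) + 1.37·e^(−0.0601·6/12) = 3.9432
Current forward F = (S − I)·e^(rT) = (97.67 − 3.9432)·e^(0.0601·9/12) = 93.7268 × 1.046106 = 98.0482
Value (long) = (F − K)·e^(−rT) = (98.0482 − 105.78) × 0.955926 = -7.3910
Short position value = −(long value) = HK$7.39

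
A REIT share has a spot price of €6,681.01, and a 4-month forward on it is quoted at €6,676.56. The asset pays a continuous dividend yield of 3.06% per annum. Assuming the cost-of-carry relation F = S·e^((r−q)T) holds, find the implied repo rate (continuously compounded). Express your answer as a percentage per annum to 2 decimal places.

2.86%

From F = S·e^((r−q)T): (r − q) = ln(F/S)/T
ln(6676.56/6681.01) = ln(0.999334) = -0.000666
(r − q) = -0.000666 / (4/12) = -0.001998
r = ln(F/S)/T + q = -0.001998 + 0.0306 = 0.028602
r = 2.86%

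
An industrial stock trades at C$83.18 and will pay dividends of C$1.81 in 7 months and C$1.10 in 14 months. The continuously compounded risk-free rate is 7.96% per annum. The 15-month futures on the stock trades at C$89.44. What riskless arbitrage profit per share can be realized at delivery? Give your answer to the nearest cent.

PV(dividends) I = 1.81·e^(−0.0796·7/12) + 1.10·e^(−0.0796·14/12) = 2.7303
Fair futures F* = (S − I)·e^(rT) = (83.18 − 2.7303)·e^0.099500 = 80.4497 × 1.104618 = 88.8662
Market C$89.44 > fair 88.8662: forward overpriced → cash-and-carry (borrow at r, buy the stock and collect the dividends, short the forward).
Profit at T = |F_mkt − F*| = |89.44 − 88.8662| = C$0.57 per share

C$0.57 per share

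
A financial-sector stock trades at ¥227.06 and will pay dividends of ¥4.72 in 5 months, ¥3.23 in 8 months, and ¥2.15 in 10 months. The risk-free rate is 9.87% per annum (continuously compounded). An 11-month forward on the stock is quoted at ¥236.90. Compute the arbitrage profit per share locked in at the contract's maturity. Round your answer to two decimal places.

¥1.22 per share

PV(dividends) I = 4.72·e^(−0.0987·5/12) + 3.23·e^(−0.0987·8/12) + 2.15·e^(−0.0987·10/12) = 9.5344
Fair forward F* = (S − I)·e^(rT) = (227.06 − 9.5344)·e^0.090475 = 217.5256 × 1.094694 = 238.1240
Market ¥236.90 < fair 238.1240: forward underpriced → reverse cash-and-carry (short the stock, invest proceeds at r, pay the dividends, go long the forward).
Profit at T = |F_mkt − F*| = |236.90 − 238.1240| = ¥1.22 per share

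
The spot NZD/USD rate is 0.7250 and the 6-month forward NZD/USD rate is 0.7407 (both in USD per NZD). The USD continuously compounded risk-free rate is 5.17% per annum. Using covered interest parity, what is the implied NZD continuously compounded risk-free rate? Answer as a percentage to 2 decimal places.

F = S·e^((r_USD − r_NZD)T) ⇒ r_NZD = r_USD − ln(F/S)/T
ln(0.7407/0.7250) = 0.021424; /(6/12) = 0.042848
r_NZD = 0.0517 − 0.042848 = 0.008852
r_NZD = 0.89%

0.89%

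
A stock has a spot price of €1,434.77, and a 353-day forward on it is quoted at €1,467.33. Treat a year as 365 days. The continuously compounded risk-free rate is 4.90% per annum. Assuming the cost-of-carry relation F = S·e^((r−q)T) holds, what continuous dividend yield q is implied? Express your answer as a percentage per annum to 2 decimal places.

2.58%

From F = S·e^((r−q)T): (r − q) = ln(F/S)/T
ln(1467.33/1434.77) = ln(1.022694) = 0.022440
(r − q) = 0.022440 / (353/365) = 0.023203
q = r − ln(F/S)/T = 0.0490 − 0.023203 = 0.025797
q = 2.58%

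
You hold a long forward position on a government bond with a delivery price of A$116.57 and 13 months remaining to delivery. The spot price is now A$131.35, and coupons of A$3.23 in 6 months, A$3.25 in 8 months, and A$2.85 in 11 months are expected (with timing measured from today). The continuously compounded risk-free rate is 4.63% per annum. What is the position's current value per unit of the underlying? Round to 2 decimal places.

A$11.44

PV(remaining coupons) I = 3.23·e^(−0.0463·6/12) + 3.25·e^(−0.0463·8/12) + 2.85·e^(−0.0463·11/12) = 9.0389
Current forward F = (S − I)·e^(rT) = (131.35 − 9.0389)·e^(0.0463·13/12) = 122.3111 × 1.051438 = 128.6025
Value (long) = (F − K)·e^(−rT) = (128.6025 − 116.57) × 0.951079 = 11.4439
Value = A$11.44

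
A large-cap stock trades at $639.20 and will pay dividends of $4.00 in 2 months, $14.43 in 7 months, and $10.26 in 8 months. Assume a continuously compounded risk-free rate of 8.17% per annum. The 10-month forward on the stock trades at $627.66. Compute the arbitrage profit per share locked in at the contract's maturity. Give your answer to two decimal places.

$27.22 per share

PV(dividends) I = 4.00·e^(−0.0817·2/12) + 14.43·e^(−0.0817·7/12) + 10.26·e^(−0.0817·8/12) = 27.4204
Fair forward F* = (S − I)·e^(rT) = (639.20 − 27.4204)·e^0.068083 = 611.7796 × 1.070454 = 654.8819
Market $627.66 < fair 654.8819: forward underpriced → reverse cash-and-carry (short the stock, invest proceeds at r, pay the dividends, go long the forward).
Profit at T = |F_mkt − F*| = |627.66 − 654.8819| = $27.22 per share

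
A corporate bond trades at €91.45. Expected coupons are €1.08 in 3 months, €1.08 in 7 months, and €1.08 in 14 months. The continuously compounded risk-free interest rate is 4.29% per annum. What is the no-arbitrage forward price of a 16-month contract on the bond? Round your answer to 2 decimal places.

PV(coupons) I = 1.08·e^(−0.0429·3/12) + 1.08·e^(−0.0429·7/12) + 1.08·e^(−0.0429·14/12)
I = 1.0685 + 1.0533 + 1.0273 = 3.1491
F = (S − I)·e^(rT) = (91.45 − 3.1491) · e^(0.0429·16/12)
= 88.3009 · e^0.057200 = 88.3009 × 1.058868 = €93.50

€93.50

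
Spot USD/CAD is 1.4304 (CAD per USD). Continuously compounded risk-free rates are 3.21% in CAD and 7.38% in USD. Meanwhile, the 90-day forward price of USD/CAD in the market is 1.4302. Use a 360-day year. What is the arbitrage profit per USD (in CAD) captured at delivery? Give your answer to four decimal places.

Fair forward: F* = S·e^(carry·T), with carry = (r_CAD − r_USD) = 0.0321 − 0.0738 = -0.0417
F* = 1.4304 · e^(-0.0417 × 90/360) = 1.4304 · e^-0.010425 = 1.4304 × 0.989629 = 1.4156
Market 1.4302 > fair 1.4156: forward overpriced → cash-and-carry (buy spot, short the forward).
At maturity, profit = |F_mkt − F*| = |1.4302 − 1.4156| = 0.0146 per USD (in CAD)

0.0146 per USD (in CAD)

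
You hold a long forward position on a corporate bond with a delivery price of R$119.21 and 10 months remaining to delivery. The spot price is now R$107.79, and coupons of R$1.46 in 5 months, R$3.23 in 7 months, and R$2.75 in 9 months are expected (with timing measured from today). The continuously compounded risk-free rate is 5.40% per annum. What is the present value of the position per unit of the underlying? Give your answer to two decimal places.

PV(remaining coupons) I = 1.46·e^(−0.0540·5/12) + 3.23·e^(−0.0540·7/12) + 2.75·e^(−0.0540·9/12) = 7.1982
Current forward F = (S − I)·e^(rT) = (107.79 − 7.1982)·e^(0.0540·10/12) = 100.5918 × 1.046028 = 105.2218
Value (long) = (F − K)·e^(−rT) = (105.2218 − 119.21) × 0.955997 = -13.3727
Value = -R$13.37

-R$13.37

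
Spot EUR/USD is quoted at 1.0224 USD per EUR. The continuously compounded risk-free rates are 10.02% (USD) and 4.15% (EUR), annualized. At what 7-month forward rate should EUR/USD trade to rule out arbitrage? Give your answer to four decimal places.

1.0580

F = S·e^((r_USD − r_EUR)T) = 1.0224 · e^((0.1002 − 0.0415) × 7/12)
= 1.0224 · e^0.034242 = 1.0224 × 1.034835
F = 1.0580 USD per EUR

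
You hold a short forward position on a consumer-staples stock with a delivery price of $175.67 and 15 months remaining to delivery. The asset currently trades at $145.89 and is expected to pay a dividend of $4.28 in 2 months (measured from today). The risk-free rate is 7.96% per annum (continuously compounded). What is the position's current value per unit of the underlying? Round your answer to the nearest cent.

PV(remaining dividends) I = 4.28·e^(−0.0796·2/12) = 4.2236
Current forward F = (S − I)·e^(rT) = (145.89 − 4.2236)·e^(0.0796·15/12) = 141.6664 × 1.104618 = 156.4873
Value (long) = (F − K)·e^(−rT) = (156.4873 − 175.67) × 0.905290 = -17.3659
Short position value = −(long value) = $17.37

$17.37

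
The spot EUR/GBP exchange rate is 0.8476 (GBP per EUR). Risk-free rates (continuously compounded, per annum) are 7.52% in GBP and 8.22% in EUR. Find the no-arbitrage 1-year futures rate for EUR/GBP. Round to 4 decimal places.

0.8417

F = S·e^((r_GBP − r_EUR)T) = 0.8476 · e^((0.0752 − 0.0822) × 1)
= 0.8476 · e^-0.007000 = 0.8476 × 0.993024
F = 0.8417 GBP per EUR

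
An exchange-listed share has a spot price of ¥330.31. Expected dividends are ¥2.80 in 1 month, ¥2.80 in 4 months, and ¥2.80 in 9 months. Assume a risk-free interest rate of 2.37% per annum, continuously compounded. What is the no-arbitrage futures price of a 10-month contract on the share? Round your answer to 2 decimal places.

¥328.41

PV(dividends) I = 2.80·e^(−0.0237·1/12) + 2.80·e^(−0.0237·4/12) + 2.80·e^(−0.0237·9/12)
I = 2.7945 + 2.7780 + 2.7507 = 8.3232
F = (S − I)·e^(rT) = (330.31 − 8.3232) · e^(0.0237·10/12)
= 321.9868 · e^0.019750 = 321.9868 × 1.019946 = ¥328.41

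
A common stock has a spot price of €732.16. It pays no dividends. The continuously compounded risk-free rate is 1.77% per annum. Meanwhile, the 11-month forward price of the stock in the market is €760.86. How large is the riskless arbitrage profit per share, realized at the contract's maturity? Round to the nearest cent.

Fair forward: F* = S·e^(carry·T), with carry = r = 0.0177
F* = 732.16 · e^(0.0177 × 11/12) = 732.16 · e^0.016225 = 732.16 × 1.016357 = €744.1359
Market €760.86 > fair €744.1359: forward overpriced → cash-and-carry (buy spot, short the forward).
At maturity, profit = |F_mkt − F*| = |760.86 − 744.1359| = €16.72 per share

€16.72 per share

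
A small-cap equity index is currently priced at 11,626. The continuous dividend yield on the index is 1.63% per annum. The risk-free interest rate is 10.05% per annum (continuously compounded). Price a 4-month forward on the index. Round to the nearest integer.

F = S·e^((r − q)T) = 11626 · e^((0.1005 − 0.0163) × 4/12)
= 11626 · e^0.028067 = 11626 × 1.028465
F = 11,957

11,957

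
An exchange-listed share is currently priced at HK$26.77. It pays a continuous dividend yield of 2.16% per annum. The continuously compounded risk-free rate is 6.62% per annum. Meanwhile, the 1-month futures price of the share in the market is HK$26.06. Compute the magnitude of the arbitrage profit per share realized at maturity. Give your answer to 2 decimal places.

Fair futures: F* = S·e^(carry·T), with carry = (r − q) = 0.0662 − 0.0216 = 0.0446
F* = 26.77 · e^(0.0446 × 1/12) = 26.77 · e^0.003717 = 26.77 × 1.003724 = HK$26.8697
Market HK$26.06 < fair HK$26.8697: forward underpriced → reverse cash-and-carry (short spot, go long the forward).
At maturity, profit = |F_mkt − F*| = |26.06 − 26.8697| = HK$0.81 per share

HK$0.81 per share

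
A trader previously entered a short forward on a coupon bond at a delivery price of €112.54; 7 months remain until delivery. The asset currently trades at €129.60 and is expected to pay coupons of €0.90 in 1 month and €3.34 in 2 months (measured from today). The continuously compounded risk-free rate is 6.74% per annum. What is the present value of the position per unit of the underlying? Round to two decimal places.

-€17.20

PV(remaining coupons) I = 0.90·e^(−0.0674·1/12) + 3.34·e^(−0.0674·2/12) = 4.1976
Current forward F = (S − I)·e^(rT) = (129.60 − 4.1976)·e^(0.0674·7/12) = 125.4024 × 1.040100 = 130.4310
Value (long) = (F − K)·e^(−rT) = (130.4310 − 112.54) × 0.961446 = 17.2012
Short position value = −(long value) = -€17.20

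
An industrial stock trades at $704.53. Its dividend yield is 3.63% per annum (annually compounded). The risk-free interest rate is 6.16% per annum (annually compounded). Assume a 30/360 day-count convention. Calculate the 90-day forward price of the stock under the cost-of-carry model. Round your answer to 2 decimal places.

$708.79

F = S · (1+r)^T / (1+q)^T
= 704.53 × 1.015057 / 1.008954 = 704.53 × 1.006049
F = $708.79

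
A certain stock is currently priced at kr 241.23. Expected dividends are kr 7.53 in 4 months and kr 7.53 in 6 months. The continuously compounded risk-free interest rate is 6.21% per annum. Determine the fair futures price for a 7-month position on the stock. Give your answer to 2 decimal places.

PV(dividends) I = 7.53·e^(−0.0621·4/12) + 7.53·e^(−0.0621·6/12)
I = 7.3757 + 7.2998 = 14.6755
F = (S − I)·e^(rT) = (241.23 − 14.6755) · e^(0.0621·7/12)
= 226.5545 · e^0.036225 = 226.5545 × 1.036889 = kr 234.91

kr 234.91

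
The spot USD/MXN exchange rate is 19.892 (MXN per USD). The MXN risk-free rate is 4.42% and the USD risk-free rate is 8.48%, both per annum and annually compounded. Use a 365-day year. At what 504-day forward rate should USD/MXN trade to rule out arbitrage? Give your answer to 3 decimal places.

18.871

By covered interest parity, F = S · (1+r_MXN)^T / (1+r_USD)^T
= 19.892 × 1.061541 / 1.118952 = 19.892 × 0.948692
F = 18.871 MXN per USD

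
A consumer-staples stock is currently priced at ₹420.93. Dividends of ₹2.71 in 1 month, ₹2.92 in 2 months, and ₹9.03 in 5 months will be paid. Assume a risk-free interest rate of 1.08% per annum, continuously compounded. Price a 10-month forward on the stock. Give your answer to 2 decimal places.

PV(dividends) I = 2.71·e^(−0.0108·1/12) + 2.92·e^(−0.0108·2/12) + 9.03·e^(−0.0108·5/12)
I = 2.7076 + 2.9147 + 8.9895 = 14.6118
F = (S − I)·e^(rT) = (420.93 − 14.6118) · e^(0.0108·10/12)
= 406.3182 · e^0.009000 = 406.3182 × 1.009041 = ₹409.99

₹409.99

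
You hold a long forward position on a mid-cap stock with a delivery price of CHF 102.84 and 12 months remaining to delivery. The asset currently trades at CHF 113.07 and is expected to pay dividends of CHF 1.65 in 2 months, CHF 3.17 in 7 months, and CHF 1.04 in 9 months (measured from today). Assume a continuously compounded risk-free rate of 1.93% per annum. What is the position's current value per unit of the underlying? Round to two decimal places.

CHF 6.39

PV(remaining dividends) I = 1.65·e^(−0.0193·2/12) + 3.17·e^(−0.0193·7/12) + 1.04·e^(−0.0193·9/12) = 5.8043
Current forward F = (S − I)·e^(rT) = (113.07 − 5.8043)·e^(0.0193·12/12) = 107.2657 × 1.019487 = 109.3560
Value (long) = (F − K)·e^(−rT) = (109.3560 − 102.84) × 0.980885 = 6.3914
Value = CHF 6.39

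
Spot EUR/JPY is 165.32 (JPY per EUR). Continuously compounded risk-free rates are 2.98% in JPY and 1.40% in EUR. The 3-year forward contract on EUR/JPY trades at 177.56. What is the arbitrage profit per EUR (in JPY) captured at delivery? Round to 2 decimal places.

4.22 per EUR (in JPY)

Fair forward: F* = S·e^(carry·T), with carry = (r_JPY − r_EUR) = 0.0298 − 0.0140 = 0.0158
F* = 165.32 · e^(0.0158 × 3) = 165.32 · e^0.047400 = 165.32 × 1.048541 = 173.3448
Market 177.56 > fair 173.3448: forward overpriced → cash-and-carry (buy spot, short the forward).
At maturity, profit = |F_mkt − F*| = |177.56 − 173.3448| = 4.22 per EUR (in JPY)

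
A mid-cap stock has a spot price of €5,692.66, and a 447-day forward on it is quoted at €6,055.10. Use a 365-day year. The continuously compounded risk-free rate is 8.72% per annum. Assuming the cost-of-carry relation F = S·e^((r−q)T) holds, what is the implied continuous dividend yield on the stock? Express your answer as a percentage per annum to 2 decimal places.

3.68%

From F = S·e^((r−q)T): (r − q) = ln(F/S)/T
ln(6055.10/5692.66) = ln(1.063668) = 0.061723
(r − q) = 0.061723 / (447/365) = 0.050400
q = r − ln(F/S)/T = 0.0872 − 0.050400 = 0.036800
q = 3.68%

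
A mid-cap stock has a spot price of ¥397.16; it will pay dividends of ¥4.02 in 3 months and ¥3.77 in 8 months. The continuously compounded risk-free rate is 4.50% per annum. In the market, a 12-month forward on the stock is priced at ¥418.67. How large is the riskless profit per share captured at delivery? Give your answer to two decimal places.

PV(dividends) I = 4.02·e^(−0.0450·3/12) + 3.77·e^(−0.0450·8/12) = 7.6336
Fair forward F* = (S − I)·e^(rT) = (397.16 − 7.6336)·e^0.045000 = 389.5264 × 1.046028 = 407.4555
Market ¥418.67 > fair 407.4555: forward overpriced → cash-and-carry (borrow at r, buy the stock and collect the dividends, short the forward).
Profit at T = |F_mkt − F*| = |418.67 − 407.4555| = ¥11.21 per share

¥11.21 per share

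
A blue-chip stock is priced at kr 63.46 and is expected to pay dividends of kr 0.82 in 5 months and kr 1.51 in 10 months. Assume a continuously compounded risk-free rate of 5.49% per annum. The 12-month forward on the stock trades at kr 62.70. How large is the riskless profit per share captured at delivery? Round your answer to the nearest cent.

kr 1.97 per share

PV(dividends) I = 0.82·e^(−0.0549·5/12) + 1.51·e^(−0.0549·10/12) = 2.2439
Fair forward F* = (S − I)·e^(rT) = (63.46 − 2.2439)·e^0.054900 = 61.2161 × 1.056435 = 64.6708
Market kr 62.70 < fair 64.6708: forward underpriced → reverse cash-and-carry (short the stock, invest proceeds at r, pay the dividends, go long the forward).
Profit at T = |F_mkt − F*| = |62.70 − 64.6708| = kr 1.97 per share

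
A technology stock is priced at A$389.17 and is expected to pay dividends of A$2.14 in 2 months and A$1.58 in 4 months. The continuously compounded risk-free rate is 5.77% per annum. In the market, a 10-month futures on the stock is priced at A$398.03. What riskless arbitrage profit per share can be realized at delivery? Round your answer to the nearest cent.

A$6.46 per share

PV(dividends) I = 2.14·e^(−0.0577·2/12) + 1.58·e^(−0.0577·4/12) = 3.6694
Fair futures F* = (S − I)·e^(rT) = (389.17 − 3.6694)·e^0.048083 = 385.5006 × 1.049258 = 404.4896
Market A$398.03 < fair 404.4896: forward underpriced → reverse cash-and-carry (short the stock, invest proceeds at r, pay the dividends, go long the forward).
Profit at T = |F_mkt − F*| = |398.03 − 404.4896| = A$6.46 per share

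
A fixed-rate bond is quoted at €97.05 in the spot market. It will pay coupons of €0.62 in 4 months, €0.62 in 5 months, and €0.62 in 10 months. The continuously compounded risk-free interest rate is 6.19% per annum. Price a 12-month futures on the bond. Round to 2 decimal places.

PV(coupons) I = 0.62·e^(−0.0619·4/12) + 0.62·e^(−0.0619·5/12) + 0.62·e^(−0.0619·10/12)
I = 0.6073 + 0.6042 + 0.5888 = 1.8003
F = (S − I)·e^(rT) = (97.05 − 1.8003) · e^(0.0619·12/12)
= 95.2497 · e^0.061900 = 95.2497 × 1.063856 = €101.33

€101.33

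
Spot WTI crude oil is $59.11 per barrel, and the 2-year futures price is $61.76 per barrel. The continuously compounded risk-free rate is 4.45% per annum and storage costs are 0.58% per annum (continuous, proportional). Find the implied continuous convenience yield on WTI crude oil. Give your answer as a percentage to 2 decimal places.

2.84%

F = S·e^((r+u−y)T) ⇒ (r+u−y) = ln(F/S)/T
ln(61.76/59.11) = 0.043856; /T ⇒ 0.021928
y = r + u − ln(F/S)/T = 0.0445 + 0.0058 − 0.021928 = 0.028372
y = 2.84%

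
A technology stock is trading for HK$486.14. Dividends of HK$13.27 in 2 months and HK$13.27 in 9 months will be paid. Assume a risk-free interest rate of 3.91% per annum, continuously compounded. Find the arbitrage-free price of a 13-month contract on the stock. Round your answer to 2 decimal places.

PV(dividends) I = 13.27·e^(−0.0391·2/12) + 13.27·e^(−0.0391·9/12)
I = 13.1838 + 12.8865 = 26.0703
F = (S − I)·e^(rT) = (486.14 − 26.0703) · e^(0.0391·13/12)
= 460.0697 · e^0.042358 = 460.0697 × 1.043268 = HK$479.98

HK$479.98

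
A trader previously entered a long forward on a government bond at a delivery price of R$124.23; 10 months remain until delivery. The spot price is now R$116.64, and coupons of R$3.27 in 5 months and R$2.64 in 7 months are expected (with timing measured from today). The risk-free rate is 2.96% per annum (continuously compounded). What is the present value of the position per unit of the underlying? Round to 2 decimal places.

-R$10.39

PV(remaining coupons) I = 3.27·e^(−0.0296·5/12) + 2.64·e^(−0.0296·7/12) = 5.8247
Current forward F = (S − I)·e^(rT) = (116.64 − 5.8247)·e^(0.0296·10/12) = 110.8153 × 1.024973 = 113.5827
Value (long) = (F − K)·e^(−rT) = (113.5827 − 124.23) × 0.975635 = -10.3879
Value = -R$10.39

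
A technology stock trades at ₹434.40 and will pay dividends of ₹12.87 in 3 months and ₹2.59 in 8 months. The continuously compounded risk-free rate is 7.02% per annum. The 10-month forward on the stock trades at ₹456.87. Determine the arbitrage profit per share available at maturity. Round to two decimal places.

₹12.33 per share

PV(dividends) I = 12.87·e^(−0.0702·3/12) + 2.59·e^(−0.0702·8/12) = 15.1177
Fair forward F* = (S − I)·e^(rT) = (434.40 − 15.1177)·e^0.058500 = 419.2823 × 1.060245 = 444.5420
Market ₹456.87 > fair 444.5420: forward overpriced → cash-and-carry (borrow at r, buy the stock and collect the dividends, short the forward).
Profit at T = |F_mkt − F*| = |456.87 − 444.5420| = ₹12.33 per share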